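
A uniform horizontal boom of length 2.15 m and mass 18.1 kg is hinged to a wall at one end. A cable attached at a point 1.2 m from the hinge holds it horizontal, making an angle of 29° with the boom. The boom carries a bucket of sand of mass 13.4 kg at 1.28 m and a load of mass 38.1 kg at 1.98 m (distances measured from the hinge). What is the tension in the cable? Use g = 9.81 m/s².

T ≈ 1890 N

Take moments about the hinge.
Beam weight: 18.1 × 9.81 = 177.6 N down at 1.075 m → arm 1.075 m, τ = 177.6 × 1.075 = 190.9 N·m clockwise.
Bucket of sand: 13.4 × 9.81 = 131.5 N down at 1.28 m → arm 1.28 m, τ = 131.5 × 1.28 = 168.3 N·m clockwise.
Load: 38.1 × 9.81 = 373.8 N down at 1.98 m → arm 1.98 m, τ = 373.8 × 1.98 = 740.1 N·m clockwise.
Total clockwise load moment = 1099 N·m.
The cable tension T acts at 1.2 m; only its component perpendicular to the boom, T sinθ, produces torque. sin 29° = 0.4848.
For rotational equilibrium, T × 1.2 × 0.4848 = 1099, so T = 1099 / 0.5818 = 1890 N.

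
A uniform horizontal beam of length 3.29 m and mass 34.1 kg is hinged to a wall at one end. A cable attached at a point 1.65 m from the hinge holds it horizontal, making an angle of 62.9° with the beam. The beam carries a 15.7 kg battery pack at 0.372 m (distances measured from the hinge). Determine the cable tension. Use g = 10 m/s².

About the hinge:
Beam weight: 34.1 × 10 = 341 N down at 1.645 m → arm 1.645 m, τ = 341 × 1.645 = 560.9 N·m clockwise.
Battery pack: 15.7 × 10 = 157 N down at 0.372 m → arm 0.372 m, τ = 157 × 0.372 = 58.4 N·m clockwise.
Total clockwise load moment = 619.3 N·m.
The cable tension T acts at 1.65 m; only its component perpendicular to the beam, T sinθ, produces torque. sin 62.9° = 0.8902.
Balancing moments: T × 1.65 × 0.8902 = 619.3, giving T = 619.3 / 1.469 = 422 N.

T ≈ 422 N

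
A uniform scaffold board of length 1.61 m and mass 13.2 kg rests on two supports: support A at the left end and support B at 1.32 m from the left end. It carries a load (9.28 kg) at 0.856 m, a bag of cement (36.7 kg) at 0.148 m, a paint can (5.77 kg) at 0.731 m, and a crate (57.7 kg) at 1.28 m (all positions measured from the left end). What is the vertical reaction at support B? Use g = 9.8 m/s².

R_B ≈ 758 N

Sum moments about support A (its reaction then has zero moment arm).
Beam weight: 13.2 × 9.8 = 129.4 N down at 0.805 m → arm 0.805 m, τ = 129.4 × 0.805 = 104.2 N·m clockwise.
Load: 9.28 × 9.8 = 90.94 N down at 0.856 m → arm 0.856 m, τ = 90.94 × 0.856 = 77.84 N·m clockwise.
Bag of cement: 36.7 × 9.8 = 359.7 N down at 0.148 m → arm 0.148 m, τ = 359.7 × 0.148 = 53.24 N·m clockwise.
Paint can: 5.77 × 9.8 = 56.55 N down at 0.731 m → arm 0.731 m, τ = 56.55 × 0.731 = 41.34 N·m clockwise.
Crate: 57.7 × 9.8 = 565.5 N down at 1.28 m → arm 1.28 m, τ = 565.5 × 1.28 = 723.8 N·m clockwise.
Net load moment about support A = 1000 N·m clockwise.
Reaction R at support B is upward at 1.32 m, arm 1.32 m → moment R × 1.32 counterclockwise.
Setting net torque to zero: R × 1.32 = 1000 → R = 758 N.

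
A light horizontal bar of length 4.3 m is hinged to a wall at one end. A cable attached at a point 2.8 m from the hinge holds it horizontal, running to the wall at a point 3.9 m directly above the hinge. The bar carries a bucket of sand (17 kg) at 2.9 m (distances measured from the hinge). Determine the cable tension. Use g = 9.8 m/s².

T ≈ 212 N

Sum moments about the hinge (the unknown hinge reaction has zero arm there).
Bucket of sand: 17 × 9.8 = 166.6 N down at 2.9 m → arm 2.9 m, τ = 166.6 × 2.9 = 483.1 N·m clockwise.
Total clockwise load moment = 483.1 N·m.
The cable tension T acts at 2.8 m; only its component perpendicular to the bar, T sinθ, produces torque. sinθ = h/√(h²+d²) = 3.9/√(3.9²+2.8²) = 0.8123.
Setting net torque to zero: T × 2.8 × 0.8123 = 483.1 → T = 483.1 / 2.274 = 212 N.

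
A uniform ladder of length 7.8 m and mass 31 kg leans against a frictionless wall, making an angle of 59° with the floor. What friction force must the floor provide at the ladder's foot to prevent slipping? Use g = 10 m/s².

f ≈ 93.1 N

About the foot of the ladder:
Ladder weight 31×10 = 310 N acts at 3.9 m along the ladder; its horizontal arm is 3.9·cos59° = 2.009 m → τ = 622.8 N·m clockwise.
Wall normal N acts horizontally at the top; its moment arm is the height L sinθ = 7.8·sin59° = 6.686 m, counterclockwise.
Στ = 0 ⇒ N × 6.686 = 622.8 ⇒ N = 93.1 N.
ΣFx = 0: friction at the foot balances the wall's push, so f = N_wall = 93.1 N.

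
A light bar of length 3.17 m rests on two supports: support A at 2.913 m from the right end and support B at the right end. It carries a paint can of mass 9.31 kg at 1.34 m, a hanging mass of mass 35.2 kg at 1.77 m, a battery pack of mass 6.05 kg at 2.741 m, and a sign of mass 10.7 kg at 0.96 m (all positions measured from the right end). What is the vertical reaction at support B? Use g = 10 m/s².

R_B ≈ 264 N

About support A:
Paint can: 9.31 × 10 = 93.1 N down at 1.34 m → arm 1.573 m, τ = 93.1 × 1.573 = 146.4 N·m clockwise.
Hanging mass: 35.2 × 10 = 352 N down at 1.77 m → arm 1.143 m, τ = 352 × 1.143 = 402.3 N·m clockwise.
Battery pack: 6.05 × 10 = 60.5 N down at 2.741 m → arm 0.172 m, τ = 60.5 × 0.172 = 10.41 N·m clockwise.
Sign: 10.7 × 10 = 107 N down at 0.96 m → arm 1.953 m, τ = 107 × 1.953 = 209 N·m clockwise.
Net load moment about support A = 768.1 N·m clockwise.
Reaction R at support B is upward at 0 m, arm 2.913 m → moment R × 2.913 counterclockwise.
For rotational equilibrium, R × 2.913 = 768.1, so R = 264 N.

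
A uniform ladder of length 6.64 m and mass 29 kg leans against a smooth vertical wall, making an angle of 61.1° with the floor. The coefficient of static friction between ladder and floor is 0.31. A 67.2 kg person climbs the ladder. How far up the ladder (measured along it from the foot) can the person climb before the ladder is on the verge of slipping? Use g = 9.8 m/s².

d ≈ 3.91 m

Sum moments about the foot of the ladder (the floor normal and friction both act there and drop out).
Ladder weight 29×9.8 = 284.2 N acts at 3.32 m along the ladder; its horizontal arm is 3.32·cos61.1° = 1.604 m → τ = 455.9 N·m clockwise.
Person weight 67.2×9.8 = 658.6 N at distance d → arm d·cos61.1° → τ = 658.6·d·0.4833 clockwise.
Wall normal N at the top has arm L sinθ = 5.813 m counterclockwise, so Στ = 0 gives N·5.813 = 455.9 + 318.3·d.
ΣFy = 0 ⇒ N_floor = 942.8 N, so the maximum friction is μ_s·N_floor = 0.31×942.8 = 292.3 N. ΣFx = 0 ⇒ N_wall = f, so at the slipping point N = 292.3 N.
Substituting: 292.3×5.813 = 455.9 + 318.3·d ⇒ d = (1699 − 455.9) / 318.3 = 3.91 m.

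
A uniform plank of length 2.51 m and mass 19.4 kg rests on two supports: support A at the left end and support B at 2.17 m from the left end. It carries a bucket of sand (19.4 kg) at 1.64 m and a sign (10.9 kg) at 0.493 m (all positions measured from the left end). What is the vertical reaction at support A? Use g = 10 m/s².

R_A ≈ 213 N

Taking torques about support B:
Beam weight: 19.4 × 10 = 194 N down at 1.255 m → arm 0.915 m, τ = 194 × 0.915 = 177.5 N·m counterclockwise.
Bucket of sand: 19.4 × 10 = 194 N down at 1.64 m → arm 0.53 m, τ = 194 × 0.53 = 102.8 N·m counterclockwise.
Sign: 10.9 × 10 = 109 N down at 0.493 m → arm 1.677 m, τ = 109 × 1.677 = 182.8 N·m counterclockwise.
Net load moment about support B = 463.1 N·m counterclockwise.
Reaction R at support A is upward at 0 m, arm 2.17 m → moment R × 2.17 clockwise.
Setting net torque to zero: R × 2.17 = 463.1 → R = 213 N.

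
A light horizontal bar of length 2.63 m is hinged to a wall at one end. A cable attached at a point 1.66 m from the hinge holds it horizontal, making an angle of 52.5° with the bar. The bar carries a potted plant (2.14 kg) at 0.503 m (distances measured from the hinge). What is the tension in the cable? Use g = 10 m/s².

Sum moments about the hinge (the unknown hinge reaction has zero arm there).
Potted plant: 2.14 × 10 = 21.4 N down at 0.503 m → arm 0.503 m, τ = 21.4 × 0.503 = 10.76 N·m clockwise.
Total clockwise load moment = 10.76 N·m.
The cable tension T acts at 1.66 m; only its component perpendicular to the bar, T sinθ, produces torque. sin 52.5° = 0.7934.
Setting net torque to zero: T × 1.66 × 0.7934 = 10.76 → T = 10.76 / 1.317 = 8.17 N.

T ≈ 8.17 N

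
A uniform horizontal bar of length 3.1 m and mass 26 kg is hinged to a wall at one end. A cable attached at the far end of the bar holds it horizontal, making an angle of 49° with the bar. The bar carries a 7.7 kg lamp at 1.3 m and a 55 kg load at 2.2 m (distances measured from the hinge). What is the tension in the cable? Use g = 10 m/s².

Choose the hinge as the axis so the unknown hinge reaction has zero arm there.
Beam weight: 26 × 10 = 260 N down at 1.55 m → arm 1.55 m, τ = 260 × 1.55 = 403 N·m clockwise.
Lamp: 7.7 × 10 = 77 N down at 1.3 m → arm 1.3 m, τ = 77 × 1.3 = 100.1 N·m clockwise.
Load: 55 × 10 = 550 N down at 2.2 m → arm 2.2 m, τ = 550 × 2.2 = 1210 N·m clockwise.
Total clockwise load moment = 1713 N·m.
The cable tension T acts at 3.1 m; only its component perpendicular to the bar, T sinθ, produces torque. sin 49° = 0.7547.
Setting net torque to zero: T × 3.1 × 0.7547 = 1713 → T = 1713 / 2.34 = 732 N.

T ≈ 732 N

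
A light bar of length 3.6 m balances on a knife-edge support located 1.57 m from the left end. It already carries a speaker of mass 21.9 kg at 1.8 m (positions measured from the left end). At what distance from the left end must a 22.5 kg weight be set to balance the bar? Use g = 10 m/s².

x ≈ 1.35 m from the left end

Take moments about the knife-edge support (at 1.57 m from the left end).
Speaker: 21.9 × 10 = 219 N down at 1.8 m → arm 0.23 m, τ = 219 × 0.23 = 50.37 N·m clockwise.
Net moment of existing loads = 50.37 N·m clockwise.
The weight weighs 22.5 × 10 = 225 N and must supply an equal counterclockwise moment, so its lever arm about the knife-edge support is 50.37 / 225 = 0.224 m.
That puts it at 1.57 − 0.224 = 1.35 m from the left end.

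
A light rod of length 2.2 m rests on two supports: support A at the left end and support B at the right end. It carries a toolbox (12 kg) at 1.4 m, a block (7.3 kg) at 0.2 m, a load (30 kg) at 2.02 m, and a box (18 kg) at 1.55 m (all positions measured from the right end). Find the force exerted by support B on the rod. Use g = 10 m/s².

About support A:
Toolbox: 12 × 10 = 120 N down at 1.4 m → arm 0.8 m, τ = 120 × 0.8 = 96 N·m clockwise.
Block: 7.3 × 10 = 73 N down at 0.2 m → arm 2 m, τ = 73 × 2 = 146 N·m clockwise.
Load: 30 × 10 = 300 N down at 2.02 m → arm 0.18 m, τ = 300 × 0.18 = 54 N·m clockwise.
Box: 18 × 10 = 180 N down at 1.55 m → arm 0.65 m, τ = 180 × 0.65 = 117 N·m clockwise.
Net load moment about support A = 413 N·m clockwise.
Reaction R at support B is upward at 0 m, arm 2.2 m → moment R × 2.2 counterclockwise.
Balancing moments: R × 2.2 = 413, giving R = 188 N.

R_B ≈ 188 N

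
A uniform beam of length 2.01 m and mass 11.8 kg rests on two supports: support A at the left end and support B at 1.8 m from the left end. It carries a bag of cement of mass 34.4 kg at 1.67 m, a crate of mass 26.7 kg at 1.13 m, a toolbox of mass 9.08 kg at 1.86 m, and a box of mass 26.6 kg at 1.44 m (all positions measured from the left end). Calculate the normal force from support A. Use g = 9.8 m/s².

Choose support B as the axis so its reaction then has zero moment arm.
Beam weight: 11.8 × 9.8 = 115.6 N down at 1.005 m → arm 0.795 m, τ = 115.6 × 0.795 = 91.9 N·m counterclockwise.
Bag of cement: 34.4 × 9.8 = 337.1 N down at 1.67 m → arm 0.13 m, τ = 337.1 × 0.13 = 43.82 N·m counterclockwise.
Crate: 26.7 × 9.8 = 261.7 N down at 1.13 m → arm 0.67 m, τ = 261.7 × 0.67 = 175.3 N·m counterclockwise.
Toolbox: 9.08 × 9.8 = 88.98 N down at 1.86 m → arm 0.06 m, τ = 88.98 × 0.06 = 5.339 N·m clockwise.
Box: 26.6 × 9.8 = 260.7 N down at 1.44 m → arm 0.36 m, τ = 260.7 × 0.36 = 93.85 N·m counterclockwise.
Net load moment about support B = 399.5 N·m counterclockwise.
Reaction R at support A is upward at 0 m, arm 1.8 m → moment R × 1.8 clockwise.
Balancing moments: R × 1.8 = 399.5, giving R = 222 N.

R_A ≈ 222 N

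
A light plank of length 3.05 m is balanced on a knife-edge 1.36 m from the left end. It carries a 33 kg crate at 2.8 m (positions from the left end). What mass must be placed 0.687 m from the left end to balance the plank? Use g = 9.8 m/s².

Sum moments about the knife-edge (at 1.36 m from the left end) (the support reaction has zero arm there).
Crate: 33 × 9.8 = 323.4 N down at 2.8 m → arm 1.44 m, τ = 323.4 × 1.44 = 465.7 N·m clockwise.
Net moment of known loads = 465.7 N·m clockwise.
An unknown mass m at 0.687 m has arm 0.673 m; its moment is m·g·0.673 counterclockwise.
Setting net torque to zero: m × 9.8 × 0.673 = 465.7 → m = 465.7 / (9.8 × 0.673) = 70.6 kg.

m ≈ 70.6 kg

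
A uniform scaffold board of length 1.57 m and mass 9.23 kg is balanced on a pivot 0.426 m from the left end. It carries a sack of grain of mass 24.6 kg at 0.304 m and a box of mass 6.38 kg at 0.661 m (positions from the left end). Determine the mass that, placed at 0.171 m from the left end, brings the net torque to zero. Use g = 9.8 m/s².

m ≈ 7.1 kg

About the pivot (at 0.426 m from the left end):
Beam weight: 9.23 × 9.8 = 90.45 N down at 0.785 m → arm 0.359 m, τ = 90.45 × 0.359 = 32.47 N·m clockwise.
Sack of grain: 24.6 × 9.8 = 241.1 N down at 0.304 m → arm 0.122 m, τ = 241.1 × 0.122 = 29.41 N·m counterclockwise.
Box: 6.38 × 9.8 = 62.52 N down at 0.661 m → arm 0.235 m, τ = 62.52 × 0.235 = 14.69 N·m clockwise.
Net moment of known loads = 17.75 N·m clockwise.
An unknown mass m at 0.171 m has arm 0.255 m; its moment is m·g·0.255 counterclockwise.
For rotational equilibrium, m × 9.8 × 0.255 = 17.75, so m = 17.75 / (9.8 × 0.255) = 7.1 kg.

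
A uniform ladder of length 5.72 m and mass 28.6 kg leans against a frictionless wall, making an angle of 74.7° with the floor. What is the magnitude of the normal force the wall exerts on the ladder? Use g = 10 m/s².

N_wall ≈ 39.1 N

Take moments about the foot of the ladder.
Ladder weight 28.6×10 = 286 N acts at 2.86 m along the ladder; its horizontal arm is 2.86·cos74.7° = 0.7547 m → τ = 215.8 N·m clockwise.
Wall normal N acts horizontally at the top; its moment arm is the height L sinθ = 5.72·sin74.7° = 5.517 m, counterclockwise.
Στ = 0 ⇒ N × 5.517 = 215.8 ⇒ N = 39.1 N.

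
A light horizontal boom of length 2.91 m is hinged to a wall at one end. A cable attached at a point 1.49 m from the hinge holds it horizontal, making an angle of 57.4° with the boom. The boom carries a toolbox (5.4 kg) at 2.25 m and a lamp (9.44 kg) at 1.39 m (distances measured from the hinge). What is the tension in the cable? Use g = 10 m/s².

About the hinge:
Toolbox: 5.4 × 10 = 54 N down at 2.25 m → arm 2.25 m, τ = 54 × 2.25 = 121.5 N·m clockwise.
Lamp: 9.44 × 10 = 94.4 N down at 1.39 m → arm 1.39 m, τ = 94.4 × 1.39 = 131.2 N·m clockwise.
Total clockwise load moment = 252.7 N·m.
The cable tension T acts at 1.49 m; only its component perpendicular to the boom, T sinθ, produces torque. sin 57.4° = 0.8425.
For rotational equilibrium, T × 1.49 × 0.8425 = 252.7, so T = 252.7 / 1.255 = 201 N.

T ≈ 201 N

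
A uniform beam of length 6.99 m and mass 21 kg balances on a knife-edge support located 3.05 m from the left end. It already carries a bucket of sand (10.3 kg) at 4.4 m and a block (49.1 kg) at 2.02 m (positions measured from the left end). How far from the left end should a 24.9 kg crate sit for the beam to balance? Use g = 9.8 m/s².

Take moments about the knife-edge support (at 3.05 m from the left end).
Beam weight: 21 × 9.8 = 205.8 N down at 3.495 m → arm 0.445 m, τ = 205.8 × 0.445 = 91.58 N·m clockwise.
Bucket of sand: 10.3 × 9.8 = 100.9 N down at 4.4 m → arm 1.35 m, τ = 100.9 × 1.35 = 136.2 N·m clockwise.
Block: 49.1 × 9.8 = 481.2 N down at 2.02 m → arm 1.03 m, τ = 481.2 × 1.03 = 495.6 N·m counterclockwise.
Net moment of existing loads = 267.8 N·m counterclockwise.
The crate weighs 24.9 × 9.8 = 244 N and must supply an equal clockwise moment, so its lever arm about the knife-edge support is 267.8 / 244 = 1.1 m.
That puts it at 3.05 + 1.1 = 4.15 m from the left end.

x ≈ 4.15 m from the left end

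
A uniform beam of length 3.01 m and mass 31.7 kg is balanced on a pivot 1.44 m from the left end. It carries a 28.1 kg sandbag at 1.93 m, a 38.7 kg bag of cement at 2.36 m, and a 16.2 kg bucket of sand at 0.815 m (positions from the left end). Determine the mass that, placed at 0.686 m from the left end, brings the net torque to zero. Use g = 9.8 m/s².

m ≈ 54.8 kg

Take moments about the pivot (at 1.44 m from the left end).
Beam weight: 31.7 × 9.8 = 310.7 N down at 1.505 m → arm 0.065 m, τ = 310.7 × 0.065 = 20.2 N·m clockwise.
Sandbag: 28.1 × 9.8 = 275.4 N down at 1.93 m → arm 0.49 m, τ = 275.4 × 0.49 = 134.9 N·m clockwise.
Bag of cement: 38.7 × 9.8 = 379.3 N down at 2.36 m → arm 0.92 m, τ = 379.3 × 0.92 = 349 N·m clockwise.
Bucket of sand: 16.2 × 9.8 = 158.8 N down at 0.815 m → arm 0.625 m, τ = 158.8 × 0.625 = 99.25 N·m counterclockwise.
Net moment of known loads = 404.9 N·m clockwise.
An unknown mass m at 0.686 m has arm 0.754 m; its moment is m·g·0.754 counterclockwise.
Στ = 0 ⇒ m × 9.8 × 0.754 = 404.9 ⇒ m = 404.9 / (9.8 × 0.754) = 54.8 kg.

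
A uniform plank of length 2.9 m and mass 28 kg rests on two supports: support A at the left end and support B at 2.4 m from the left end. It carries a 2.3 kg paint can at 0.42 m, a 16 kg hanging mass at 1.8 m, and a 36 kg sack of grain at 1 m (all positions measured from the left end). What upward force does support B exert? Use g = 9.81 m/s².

Choose support A as the axis so its reaction then has zero moment arm.
Beam weight: 28 × 9.81 = 274.7 N down at 1.45 m → arm 1.45 m, τ = 274.7 × 1.45 = 398.3 N·m clockwise.
Paint can: 2.3 × 9.81 = 22.56 N down at 0.42 m → arm 0.42 m, τ = 22.56 × 0.42 = 9.475 N·m clockwise.
Hanging mass: 16 × 9.81 = 157 N down at 1.8 m → arm 1.8 m, τ = 157 × 1.8 = 282.6 N·m clockwise.
Sack of grain: 36 × 9.81 = 353.2 N down at 1 m → arm 1 m, τ = 353.2 × 1 = 353.2 N·m clockwise.
Net load moment about support A = 1044 N·m clockwise.
Reaction R at support B is upward at 2.4 m, arm 2.4 m → moment R × 2.4 counterclockwise.
For rotational equilibrium, R × 2.4 = 1044, so R = 435 N.

R_B ≈ 435 N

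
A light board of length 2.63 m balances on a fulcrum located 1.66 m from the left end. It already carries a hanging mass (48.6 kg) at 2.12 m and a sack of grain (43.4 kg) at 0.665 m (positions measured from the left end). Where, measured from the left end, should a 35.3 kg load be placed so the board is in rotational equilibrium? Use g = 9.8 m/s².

x ≈ 2.25 m from the left end

Choose the fulcrum (at 1.66 m from the left end) as the axis so the support reaction has zero arm there.
Hanging mass: 48.6 × 9.8 = 476.3 N down at 2.12 m → arm 0.46 m, τ = 476.3 × 0.46 = 219.1 N·m clockwise.
Sack of grain: 43.4 × 9.8 = 425.3 N down at 0.665 m → arm 0.995 m, τ = 425.3 × 0.995 = 423.2 N·m counterclockwise.
Net moment of existing loads = 204.1 N·m counterclockwise.
The load weighs 35.3 × 9.8 = 345.9 N and must supply an equal clockwise moment, so its lever arm about the fulcrum is 204.1 / 345.9 = 0.59 m.
That puts it at 1.66 + 0.59 = 2.25 m from the left end.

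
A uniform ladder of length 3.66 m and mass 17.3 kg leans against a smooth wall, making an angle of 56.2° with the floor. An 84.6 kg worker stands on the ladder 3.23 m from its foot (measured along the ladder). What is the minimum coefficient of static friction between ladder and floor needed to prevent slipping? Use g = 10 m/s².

μ_min ≈ 0.547

Choose the foot of the ladder as the axis so the floor normal and friction both act there and drop out.
Ladder weight 17.3×10 = 173 N acts at 1.83 m along the ladder; its horizontal arm is 1.83·cos56.2° = 1.018 m → τ = 176.1 N·m clockwise.
Worker: 84.6×10 = 846 N at 3.23 m → arm 1.797 m → τ = 1520 N·m clockwise.
Wall normal N acts horizontally at the top; its moment arm is the height L sinθ = 3.66·sin56.2° = 3.041 m, counterclockwise.
Balancing moments: N × 3.041 = 1696, giving N = 557.7 N.
ΣFx = 0 ⇒ f = N_wall = 557.7 N. ΣFy = 0 ⇒ N_floor = 1019 N.
μ_min = f / N_floor = 557.7 / 1019 = 0.547.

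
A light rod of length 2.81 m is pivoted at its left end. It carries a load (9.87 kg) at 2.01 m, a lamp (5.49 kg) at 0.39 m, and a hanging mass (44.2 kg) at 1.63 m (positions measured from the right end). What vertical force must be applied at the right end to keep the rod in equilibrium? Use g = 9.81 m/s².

Choose the left end as the axis so the unknown pivot reaction has zero arm there.
Load: 9.87 × 9.81 = 96.82 N down at 2.01 m → arm 0.8 m, τ = 96.82 × 0.8 = 77.46 N·m clockwise.
Lamp: 5.49 × 9.81 = 53.86 N down at 0.39 m → arm 2.42 m, τ = 53.86 × 2.42 = 130.3 N·m clockwise.
Hanging mass: 44.2 × 9.81 = 433.6 N down at 1.63 m → arm 1.18 m, τ = 433.6 × 1.18 = 511.6 N·m clockwise.
Net moment of the loads = 719.4 N·m clockwise.
The upward force F acts at the right end, arm 2.81 m, giving F × 2.81 counterclockwise.
Setting net torque to zero: F × 2.81 = 719.4 → F = 719.4 / 2.81 = 256 N.

F ≈ 256 N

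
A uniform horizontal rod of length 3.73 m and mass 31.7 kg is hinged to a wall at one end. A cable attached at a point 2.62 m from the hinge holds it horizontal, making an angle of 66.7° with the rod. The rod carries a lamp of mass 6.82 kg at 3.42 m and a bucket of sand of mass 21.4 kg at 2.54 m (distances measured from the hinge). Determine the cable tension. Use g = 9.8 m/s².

T ≈ 557 N

Choose the hinge as the axis so the unknown hinge reaction has zero arm there.
Beam weight: 31.7 × 9.8 = 310.7 N down at 1.865 m → arm 1.865 m, τ = 310.7 × 1.865 = 579.5 N·m clockwise.
Lamp: 6.82 × 9.8 = 66.84 N down at 3.42 m → arm 3.42 m, τ = 66.84 × 3.42 = 228.6 N·m clockwise.
Bucket of sand: 21.4 × 9.8 = 209.7 N down at 2.54 m → arm 2.54 m, τ = 209.7 × 2.54 = 532.6 N·m clockwise.
Total clockwise load moment = 1341 N·m.
The cable tension T acts at 2.62 m; only its component perpendicular to the rod, T sinθ, produces torque. sin 66.7° = 0.9184.
Balancing moments: T × 2.62 × 0.9184 = 1341, giving T = 1341 / 2.406 = 557 N.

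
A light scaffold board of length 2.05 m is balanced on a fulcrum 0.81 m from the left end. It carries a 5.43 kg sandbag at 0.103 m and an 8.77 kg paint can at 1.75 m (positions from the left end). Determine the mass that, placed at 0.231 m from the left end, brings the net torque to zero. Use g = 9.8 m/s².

m ≈ 7.61 kg

Choose the fulcrum (at 0.81 m from the left end) as the axis so the support reaction has zero arm there.
Sandbag: 5.43 × 9.8 = 53.21 N down at 0.103 m → arm 0.707 m, τ = 53.21 × 0.707 = 37.62 N·m counterclockwise.
Paint can: 8.77 × 9.8 = 85.95 N down at 1.75 m → arm 0.94 m, τ = 85.95 × 0.94 = 80.79 N·m clockwise.
Net moment of known loads = 43.17 N·m clockwise.
An unknown mass m at 0.231 m has arm 0.579 m; its moment is m·g·0.579 counterclockwise.
For rotational equilibrium, m × 9.8 × 0.579 = 43.17, so m = 43.17 / (9.8 × 0.579) = 7.61 kg.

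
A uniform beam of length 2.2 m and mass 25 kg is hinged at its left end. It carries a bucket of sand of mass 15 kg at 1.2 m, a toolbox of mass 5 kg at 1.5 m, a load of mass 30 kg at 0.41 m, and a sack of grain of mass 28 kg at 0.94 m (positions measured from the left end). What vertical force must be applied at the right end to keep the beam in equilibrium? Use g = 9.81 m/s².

Choose the left end as the axis so the unknown pivot reaction has zero arm there.
Beam weight: 25 × 9.81 = 245.2 N down at 1.1 m → arm 1.1 m, τ = 245.2 × 1.1 = 269.7 N·m clockwise.
Bucket of sand: 15 × 9.81 = 147.2 N down at 1.2 m → arm 1.2 m, τ = 147.2 × 1.2 = 176.6 N·m clockwise.
Toolbox: 5 × 9.81 = 49.05 N down at 1.5 m → arm 1.5 m, τ = 49.05 × 1.5 = 73.57 N·m clockwise.
Load: 30 × 9.81 = 294.3 N down at 0.41 m → arm 0.41 m, τ = 294.3 × 0.41 = 120.7 N·m clockwise.
Sack of grain: 28 × 9.81 = 274.7 N down at 0.94 m → arm 0.94 m, τ = 274.7 × 0.94 = 258.2 N·m clockwise.
Net moment of the loads = 898.8 N·m clockwise.
The upward force F acts at the right end, arm 2.2 m, giving F × 2.2 counterclockwise.
Στ = 0 ⇒ F × 2.2 = 898.8 ⇒ F = 898.8 / 2.2 = 409 N.

F ≈ 409 N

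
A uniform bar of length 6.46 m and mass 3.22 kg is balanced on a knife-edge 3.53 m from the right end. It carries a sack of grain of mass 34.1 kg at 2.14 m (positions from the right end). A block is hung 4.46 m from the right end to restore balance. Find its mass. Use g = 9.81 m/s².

m ≈ 52 kg

Choose the knife-edge (at 3.53 m from the right end) as the axis so the support reaction has zero arm there.
Beam weight: 3.22 × 9.81 = 31.59 N down at 3.23 m → arm 0.3 m, τ = 31.59 × 0.3 = 9.477 N·m clockwise.
Sack of grain: 34.1 × 9.81 = 334.5 N down at 2.14 m → arm 1.39 m, τ = 334.5 × 1.39 = 465 N·m clockwise.
Net moment of known loads = 474.5 N·m clockwise.
An unknown mass m at 4.46 m has arm 0.93 m; its moment is m·g·0.93 counterclockwise.
Setting net torque to zero: m × 9.81 × 0.93 = 474.5 → m = 474.5 / (9.81 × 0.93) = 52 kg.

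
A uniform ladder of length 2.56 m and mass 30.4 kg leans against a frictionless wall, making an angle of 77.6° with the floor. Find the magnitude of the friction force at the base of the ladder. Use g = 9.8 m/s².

f ≈ 32.8 N

Sum moments about the foot of the ladder (the floor normal and friction both act there and drop out).
Ladder weight 30.4×9.8 = 297.9 N acts at 1.28 m along the ladder; its horizontal arm is 1.28·cos77.6° = 0.2749 m → τ = 81.89 N·m clockwise.
Wall normal N acts horizontally at the top; its moment arm is the height L sinθ = 2.56·sin77.6° = 2.5 m, counterclockwise.
Στ = 0 ⇒ N × 2.5 = 81.89 ⇒ N = 32.8 N.
ΣFx = 0: friction at the foot balances the wall's push, so f = N_wall = 32.8 N.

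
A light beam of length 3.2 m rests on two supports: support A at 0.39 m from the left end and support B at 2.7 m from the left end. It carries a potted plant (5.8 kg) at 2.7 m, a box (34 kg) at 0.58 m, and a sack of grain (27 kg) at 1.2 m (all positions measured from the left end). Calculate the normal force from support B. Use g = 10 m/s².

About support A:
Potted plant: 5.8 × 10 = 58 N down at 2.7 m → arm 2.31 m, τ = 58 × 2.31 = 134 N·m clockwise.
Box: 34 × 10 = 340 N down at 0.58 m → arm 0.19 m, τ = 340 × 0.19 = 64.6 N·m clockwise.
Sack of grain: 27 × 10 = 270 N down at 1.2 m → arm 0.81 m, τ = 270 × 0.81 = 218.7 N·m clockwise.
Net load moment about support A = 417.3 N·m clockwise.
Reaction R at support B is upward at 2.7 m, arm 2.31 m → moment R × 2.31 counterclockwise.
Στ = 0 ⇒ R × 2.31 = 417.3 ⇒ R = 181 N.

R_B ≈ 181 N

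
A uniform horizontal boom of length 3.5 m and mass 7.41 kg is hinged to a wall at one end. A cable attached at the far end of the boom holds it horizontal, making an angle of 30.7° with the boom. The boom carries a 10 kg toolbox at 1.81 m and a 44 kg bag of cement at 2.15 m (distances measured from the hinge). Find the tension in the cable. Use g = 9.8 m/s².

Choose the hinge as the axis so the unknown hinge reaction has zero arm there.
Beam weight: 7.41 × 9.8 = 72.62 N down at 1.75 m → arm 1.75 m, τ = 72.62 × 1.75 = 127.1 N·m clockwise.
Toolbox: 10 × 9.8 = 98 N down at 1.81 m → arm 1.81 m, τ = 98 × 1.81 = 177.4 N·m clockwise.
Bag of cement: 44 × 9.8 = 431.2 N down at 2.15 m → arm 2.15 m, τ = 431.2 × 2.15 = 927.1 N·m clockwise.
Total clockwise load moment = 1232 N·m.
The cable tension T acts at 3.5 m; only its component perpendicular to the boom, T sinθ, produces torque. sin 30.7° = 0.5105.
Στ = 0 ⇒ T × 3.5 × 0.5105 = 1232 ⇒ T = 1232 / 1.787 = 689 N.

T ≈ 689 N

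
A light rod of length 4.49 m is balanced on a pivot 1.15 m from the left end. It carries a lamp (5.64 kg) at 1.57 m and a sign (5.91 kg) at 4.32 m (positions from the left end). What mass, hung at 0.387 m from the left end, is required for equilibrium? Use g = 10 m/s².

m ≈ 27.7 kg

About the pivot (at 1.15 m from the left end):
Lamp: 5.64 × 10 = 56.4 N down at 1.57 m → arm 0.42 m, τ = 56.4 × 0.42 = 23.69 N·m clockwise.
Sign: 5.91 × 10 = 59.1 N down at 4.32 m → arm 3.17 m, τ = 59.1 × 3.17 = 187.3 N·m clockwise.
Net moment of known loads = 211 N·m clockwise.
An unknown mass m at 0.387 m has arm 0.763 m; its moment is m·g·0.763 counterclockwise.
For rotational equilibrium, m × 10 × 0.763 = 211, so m = 211 / (10 × 0.763) = 27.7 kg.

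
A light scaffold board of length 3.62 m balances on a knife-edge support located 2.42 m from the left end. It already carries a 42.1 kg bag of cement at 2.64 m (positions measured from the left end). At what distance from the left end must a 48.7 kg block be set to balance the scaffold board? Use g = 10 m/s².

About the knife-edge support (at 2.42 m from the left end):
Bag of cement: 42.1 × 10 = 421 N down at 2.64 m → arm 0.22 m, τ = 421 × 0.22 = 92.62 N·m clockwise.
Net moment of existing loads = 92.62 N·m clockwise.
The block weighs 48.7 × 10 = 487 N and must supply an equal counterclockwise moment, so its lever arm about the knife-edge support is 92.62 / 487 = 0.19 m.
That puts it at 2.42 − 0.19 = 2.23 m from the left end.

x ≈ 2.23 m from the left end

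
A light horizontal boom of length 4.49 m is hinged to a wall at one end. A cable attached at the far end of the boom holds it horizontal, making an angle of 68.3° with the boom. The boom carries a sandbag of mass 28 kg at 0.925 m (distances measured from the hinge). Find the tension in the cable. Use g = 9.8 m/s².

Taking torques about the hinge:
Sandbag: 28 × 9.8 = 274.4 N down at 0.925 m → arm 0.925 m, τ = 274.4 × 0.925 = 253.8 N·m clockwise.
Total clockwise load moment = 253.8 N·m.
The cable tension T acts at 4.49 m; only its component perpendicular to the boom, T sinθ, produces torque. sin 68.3° = 0.9291.
Balancing moments: T × 4.49 × 0.9291 = 253.8, giving T = 253.8 / 4.172 = 60.8 N.

T ≈ 60.8 N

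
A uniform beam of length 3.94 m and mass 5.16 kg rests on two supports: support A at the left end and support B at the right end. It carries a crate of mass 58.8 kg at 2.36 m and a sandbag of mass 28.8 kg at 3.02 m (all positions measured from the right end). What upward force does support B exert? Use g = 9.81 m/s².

R_B ≈ 323 N

Taking torques about support A:
Beam weight: 5.16 × 9.81 = 50.62 N down at 1.97 m → arm 1.97 m, τ = 50.62 × 1.97 = 99.72 N·m clockwise.
Crate: 58.8 × 9.81 = 576.8 N down at 2.36 m → arm 1.58 m, τ = 576.8 × 1.58 = 911.3 N·m clockwise.
Sandbag: 28.8 × 9.81 = 282.5 N down at 3.02 m → arm 0.92 m, τ = 282.5 × 0.92 = 259.9 N·m clockwise.
Net load moment about support A = 1271 N·m clockwise.
Reaction R at support B is upward at 0 m, arm 3.94 m → moment R × 3.94 counterclockwise.
Balancing moments: R × 3.94 = 1271, giving R = 323 N.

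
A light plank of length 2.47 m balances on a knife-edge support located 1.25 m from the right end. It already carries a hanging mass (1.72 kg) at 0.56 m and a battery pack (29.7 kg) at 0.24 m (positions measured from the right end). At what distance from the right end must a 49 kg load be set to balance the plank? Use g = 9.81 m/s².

x ≈ 1.89 m from the right end

Take moments about the knife-edge support (at 1.25 m from the right end).
Hanging mass: 1.72 × 9.81 = 16.87 N down at 0.56 m → arm 0.69 m, τ = 16.87 × 0.69 = 11.64 N·m clockwise.
Battery pack: 29.7 × 9.81 = 291.4 N down at 0.24 m → arm 1.01 m, τ = 291.4 × 1.01 = 294.3 N·m clockwise.
Net moment of existing loads = 305.9 N·m clockwise.
The load weighs 49 × 9.81 = 480.7 N and must supply an equal counterclockwise moment, so its lever arm about the knife-edge support is 305.9 / 480.7 = 0.636 m.
That puts it at 1.25 + 0.636 = 1.89 m from the right end.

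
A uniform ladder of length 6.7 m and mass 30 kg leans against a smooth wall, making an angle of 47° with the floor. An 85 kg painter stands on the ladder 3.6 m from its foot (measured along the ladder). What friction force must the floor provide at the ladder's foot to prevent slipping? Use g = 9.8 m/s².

About the foot of the ladder:
Ladder weight 30×9.8 = 294 N acts at 3.35 m along the ladder; its horizontal arm is 3.35·cos47° = 2.285 m → τ = 671.8 N·m clockwise.
Painter: 85×9.8 = 833 N at 3.6 m → arm 2.455 m → τ = 2045 N·m clockwise.
Wall normal N acts horizontally at the top; its moment arm is the height L sinθ = 6.7·sin47° = 4.9 m, counterclockwise.
For rotational equilibrium, N × 4.9 = 2717, so N = 554 N.
ΣFx = 0: friction at the foot balances the wall's push, so f = N_wall = 554 N.

f ≈ 554 N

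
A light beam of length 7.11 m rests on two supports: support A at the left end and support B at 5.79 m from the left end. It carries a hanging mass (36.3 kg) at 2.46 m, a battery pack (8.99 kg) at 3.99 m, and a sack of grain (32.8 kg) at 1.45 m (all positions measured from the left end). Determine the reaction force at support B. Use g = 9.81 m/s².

R_B ≈ 293 N

Sum moments about support A (its reaction then has zero moment arm).
Hanging mass: 36.3 × 9.81 = 356.1 N down at 2.46 m → arm 2.46 m, τ = 356.1 × 2.46 = 876 N·m clockwise.
Battery pack: 8.99 × 9.81 = 88.19 N down at 3.99 m → arm 3.99 m, τ = 88.19 × 3.99 = 351.9 N·m clockwise.
Sack of grain: 32.8 × 9.81 = 321.8 N down at 1.45 m → arm 1.45 m, τ = 321.8 × 1.45 = 466.6 N·m clockwise.
Net load moment about support A = 1694 N·m clockwise.
Reaction R at support B is upward at 5.79 m, arm 5.79 m → moment R × 5.79 counterclockwise.
Balancing moments: R × 5.79 = 1694, giving R = 293 N.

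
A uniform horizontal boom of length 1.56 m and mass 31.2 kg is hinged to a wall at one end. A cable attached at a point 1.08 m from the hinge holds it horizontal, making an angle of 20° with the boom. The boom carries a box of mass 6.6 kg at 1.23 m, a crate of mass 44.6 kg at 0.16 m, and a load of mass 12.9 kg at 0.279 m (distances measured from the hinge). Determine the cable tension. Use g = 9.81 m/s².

Sum moments about the hinge (the unknown hinge reaction has zero arm there).
Beam weight: 31.2 × 9.81 = 306.1 N down at 0.78 m → arm 0.78 m, τ = 306.1 × 0.78 = 238.8 N·m clockwise.
Box: 6.6 × 9.81 = 64.75 N down at 1.23 m → arm 1.23 m, τ = 64.75 × 1.23 = 79.64 N·m clockwise.
Crate: 44.6 × 9.81 = 437.5 N down at 0.16 m → arm 0.16 m, τ = 437.5 × 0.16 = 70 N·m clockwise.
Load: 12.9 × 9.81 = 126.5 N down at 0.279 m → arm 0.279 m, τ = 126.5 × 0.279 = 35.29 N·m clockwise.
Total clockwise load moment = 423.7 N·m.
The cable tension T acts at 1.08 m; only its component perpendicular to the boom, T sinθ, produces torque. sin 20° = 0.342.
Στ = 0 ⇒ T × 1.08 × 0.342 = 423.7 ⇒ T = 423.7 / 0.3694 = 1150 N.

T ≈ 1150 N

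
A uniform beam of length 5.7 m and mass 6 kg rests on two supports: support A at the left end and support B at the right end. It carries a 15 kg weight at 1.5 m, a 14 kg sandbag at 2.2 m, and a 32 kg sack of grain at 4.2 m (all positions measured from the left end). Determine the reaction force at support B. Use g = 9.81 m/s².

Sum moments about support A (its reaction then has zero moment arm).
Beam weight: 6 × 9.81 = 58.86 N down at 2.85 m → arm 2.85 m, τ = 58.86 × 2.85 = 167.8 N·m clockwise.
Weight: 15 × 9.81 = 147.2 N down at 1.5 m → arm 1.5 m, τ = 147.2 × 1.5 = 220.8 N·m clockwise.
Sandbag: 14 × 9.81 = 137.3 N down at 2.2 m → arm 2.2 m, τ = 137.3 × 2.2 = 302.1 N·m clockwise.
Sack of grain: 32 × 9.81 = 313.9 N down at 4.2 m → arm 4.2 m, τ = 313.9 × 4.2 = 1318 N·m clockwise.
Net load moment about support A = 2009 N·m clockwise.
Reaction R at support B is upward at 5.7 m, arm 5.7 m → moment R × 5.7 counterclockwise.
Setting net torque to zero: R × 5.7 = 2009 → R = 352 N.

R_B ≈ 352 N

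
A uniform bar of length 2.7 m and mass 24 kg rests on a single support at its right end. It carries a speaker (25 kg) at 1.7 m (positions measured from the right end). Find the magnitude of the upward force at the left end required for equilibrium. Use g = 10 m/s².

F ≈ 277 N

Sum moments about the right end (the unknown pivot reaction has zero arm there).
Beam weight: 24 × 10 = 240 N down at 1.35 m → arm 1.35 m, τ = 240 × 1.35 = 324 N·m counterclockwise.
Speaker: 25 × 10 = 250 N down at 1.7 m → arm 1.7 m, τ = 250 × 1.7 = 425 N·m counterclockwise.
Net moment of the loads = 749 N·m counterclockwise.
The upward force F acts at the left end, arm 2.7 m, giving F × 2.7 clockwise.
Στ = 0 ⇒ F × 2.7 = 749 ⇒ F = 749 / 2.7 = 277 N.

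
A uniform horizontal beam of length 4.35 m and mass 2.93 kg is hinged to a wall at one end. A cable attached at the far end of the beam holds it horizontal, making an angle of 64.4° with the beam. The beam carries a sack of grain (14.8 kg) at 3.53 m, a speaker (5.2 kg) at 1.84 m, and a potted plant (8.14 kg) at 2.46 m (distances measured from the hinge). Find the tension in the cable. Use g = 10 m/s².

T ≈ 225 N

Sum moments about the hinge (the unknown hinge reaction has zero arm there).
Beam weight: 2.93 × 10 = 29.3 N down at 2.175 m → arm 2.175 m, τ = 29.3 × 2.175 = 63.73 N·m clockwise.
Sack of grain: 14.8 × 10 = 148 N down at 3.53 m → arm 3.53 m, τ = 148 × 3.53 = 522.4 N·m clockwise.
Speaker: 5.2 × 10 = 52 N down at 1.84 m → arm 1.84 m, τ = 52 × 1.84 = 95.68 N·m clockwise.
Potted plant: 8.14 × 10 = 81.4 N down at 2.46 m → arm 2.46 m, τ = 81.4 × 2.46 = 200.2 N·m clockwise.
Total clockwise load moment = 882 N·m.
The cable tension T acts at 4.35 m; only its component perpendicular to the beam, T sinθ, produces torque. sin 64.4° = 0.9018.
For rotational equilibrium, T × 4.35 × 0.9018 = 882, so T = 882 / 3.923 = 225 N.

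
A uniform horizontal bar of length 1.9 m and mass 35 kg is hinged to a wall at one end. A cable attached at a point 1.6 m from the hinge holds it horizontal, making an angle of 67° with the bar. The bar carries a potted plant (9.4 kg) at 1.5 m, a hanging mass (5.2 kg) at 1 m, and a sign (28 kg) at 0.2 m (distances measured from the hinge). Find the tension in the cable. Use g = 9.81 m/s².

About the hinge:
Beam weight: 35 × 9.81 = 343.4 N down at 0.95 m → arm 0.95 m, τ = 343.4 × 0.95 = 326.2 N·m clockwise.
Potted plant: 9.4 × 9.81 = 92.21 N down at 1.5 m → arm 1.5 m, τ = 92.21 × 1.5 = 138.3 N·m clockwise.
Hanging mass: 5.2 × 9.81 = 51.01 N down at 1 m → arm 1 m, τ = 51.01 × 1 = 51.01 N·m clockwise.
Sign: 28 × 9.81 = 274.7 N down at 0.2 m → arm 0.2 m, τ = 274.7 × 0.2 = 54.94 N·m clockwise.
Total clockwise load moment = 570.5 N·m.
The cable tension T acts at 1.6 m; only its component perpendicular to the bar, T sinθ, produces torque. sin 67° = 0.9205.
Balancing moments: T × 1.6 × 0.9205 = 570.5, giving T = 570.5 / 1.473 = 387 N.

T ≈ 387 N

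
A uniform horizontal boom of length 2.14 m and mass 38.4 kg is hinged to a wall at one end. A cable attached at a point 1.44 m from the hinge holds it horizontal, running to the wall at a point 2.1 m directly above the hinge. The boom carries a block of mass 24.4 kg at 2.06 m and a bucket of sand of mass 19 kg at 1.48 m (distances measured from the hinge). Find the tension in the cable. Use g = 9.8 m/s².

T ≈ 986 N

Take moments about the hinge.
Beam weight: 38.4 × 9.8 = 376.3 N down at 1.07 m → arm 1.07 m, τ = 376.3 × 1.07 = 402.6 N·m clockwise.
Block: 24.4 × 9.8 = 239.1 N down at 2.06 m → arm 2.06 m, τ = 239.1 × 2.06 = 492.5 N·m clockwise.
Bucket of sand: 19 × 9.8 = 186.2 N down at 1.48 m → arm 1.48 m, τ = 186.2 × 1.48 = 275.6 N·m clockwise.
Total clockwise load moment = 1171 N·m.
The cable tension T acts at 1.44 m; only its component perpendicular to the boom, T sinθ, produces torque. sinθ = h/√(h²+d²) = 2.1/√(2.1²+1.44²) = 0.8247.
Setting net torque to zero: T × 1.44 × 0.8247 = 1171 → T = 1171 / 1.188 = 986 N.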